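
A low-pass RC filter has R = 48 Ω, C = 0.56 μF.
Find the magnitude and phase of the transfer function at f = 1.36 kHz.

Step 1 — Angular frequency: ω = 2π·1360 = 8545 rad/s.
Step 2 — Transfer function: H(jω) = 1/(1 + jωRC).
Step 3 — Denominator: 1 + jωRC = 1 + j·8545·48·5.6e-07 = 1 + j0.2297.
Step 4 — H = 0.9499 - j0.2182.
Step 5 — Magnitude: |H| = 0.9746 (-0.2 dB); phase: φ = -12.9°.

|H| = 0.9746 (-0.2 dB), φ = -12.9°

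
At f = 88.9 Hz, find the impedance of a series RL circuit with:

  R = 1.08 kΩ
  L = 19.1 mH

Step 1 — Angular frequency: ω = 2π·f = 2π·88.9 = 558.6 rad/s.
Step 2 — Component impedances:
  R: Z = R = 1080 Ω
  L: Z = jωL = j·558.6·0.0191 = 0 + j10.67 Ω
Step 3 — Series combination: Z_total = R + L = 1080 + j10.67 Ω = 1080∠0.6° Ω.

Z = 1080 + j10.67 Ω = 1080∠0.6° Ω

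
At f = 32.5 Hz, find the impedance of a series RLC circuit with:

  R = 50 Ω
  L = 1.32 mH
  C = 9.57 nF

Step 1 — Angular frequency: ω = 2π·f = 2π·32.5 = 204.2 rad/s.
Step 2 — Component impedances:
  R: Z = R = 50 Ω
  L: Z = jωL = j·204.2·0.00132 = 0 + j0.2695 Ω
  C: Z = 1/(jωC) = -j/(ω·C) = 0 - j5.117e+05 Ω
Step 3 — Series combination: Z_total = R + L + C = 50 - j5.117e+05 Ω = 5.117e+05∠-90.0° Ω.

Z = 50 - j5.117e+05 Ω = 5.117e+05∠-90.0° Ω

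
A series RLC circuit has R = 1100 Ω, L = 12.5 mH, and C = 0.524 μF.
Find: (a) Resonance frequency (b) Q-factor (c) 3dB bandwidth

Step 1 — Resonance condition Im(Z)=0 gives ω₀ = 1/√(LC).
Step 2 — ω₀ = 1/√(0.0125·5.24e-07) = 1.236e+04 rad/s.
Step 3 — f₀ = ω₀/(2π) = 1967 Hz.
Step 4 — Series Q: Q = ω₀L/R = 1.236e+04·0.0125/1100 = 0.1404.
Step 5 — 3dB bandwidth: Δω = ω₀/Q = 8.8e+04 rad/s; BW = Δω/(2π) = 1.401e+04 Hz.

(a) f₀ = 1967 Hz  (b) Q = 0.1404  (c) BW = 1.401e+04 Hz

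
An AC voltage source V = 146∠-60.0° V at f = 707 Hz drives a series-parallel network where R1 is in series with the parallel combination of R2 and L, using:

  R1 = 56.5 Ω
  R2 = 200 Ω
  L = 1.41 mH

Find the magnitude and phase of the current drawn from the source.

Step 1 — Angular frequency: ω = 2π·f = 2π·707 = 4442 rad/s.
Step 2 — Component impedances:
  R1: Z = R = 56.5 Ω
  R2: Z = R = 200 Ω
  L: Z = jωL = j·4442·0.00141 = 0 + j6.264 Ω
Step 3 — Parallel branch: R2 || L = 1/(1/R2 + 1/L) = 0.196 + j6.257 Ω.
Step 4 — Series with R1: Z_total = R1 + (R2 || L) = 56.7 + j6.257 Ω = 57.04∠6.3° Ω.
Step 5 — Source phasor: V = 146∠-60.0° V = 73 - j126.4 V.
Step 6 — Ohm's law: I = V / Z_total = (73 - j126.4) / (56.7 + j6.257) = 1.029 - j2.344 A.
Step 7 — Convert to polar: |I| = 2.56 A, ∠I = -66.3°.

I = 2.56∠-66.3° A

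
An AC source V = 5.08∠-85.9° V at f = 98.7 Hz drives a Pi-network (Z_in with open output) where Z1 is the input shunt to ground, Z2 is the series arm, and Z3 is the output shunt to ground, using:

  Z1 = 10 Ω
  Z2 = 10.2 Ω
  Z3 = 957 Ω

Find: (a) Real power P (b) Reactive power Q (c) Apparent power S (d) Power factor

Step 1 — Angular frequency: ω = 2π·f = 2π·98.7 = 620.2 rad/s.
Step 2 — Component impedances:
  Z1: Z = R = 10 Ω
  Z2: Z = R = 10.2 Ω
  Z3: Z = R = 957 Ω
Step 3 — With open output, the series arm Z2 and the output shunt Z3 appear in series to ground: Z2 + Z3 = 967.2 Ω.
Step 4 — Parallel with input shunt Z1: Z_in = Z1 || (Z2 + Z3) = 9.898 Ω = 9.898∠0.0° Ω.
Step 5 — Source phasor: V = 5.08∠-85.9° V = 0.3632 - j5.067 V.
Step 6 — Current: I = V / Z = 0.0367 - j0.5119 A = 0.5133∠-85.9° A.
Step 7 — Complex power: S = V·I* = 2.607 VA.
Step 8 — Real power: P = Re(S) = 2.607 W.
Step 9 — Reactive power: Q = Im(S) = 0 VAR.
Step 10 — Apparent power: |S| = 2.607 VA.
Step 11 — Power factor: PF = P/|S| = 1 (unity).

(a) P = 2.607 W  (b) Q = 0 VAR  (c) S = 2.607 VA  (d) PF = 1 (unity)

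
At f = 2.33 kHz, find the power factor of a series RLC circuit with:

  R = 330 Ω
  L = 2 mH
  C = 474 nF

Step 1 — Angular frequency: ω = 2π·f = 2π·2330 = 1.464e+04 rad/s.
Step 2 — Component impedances:
  R: Z = R = 330 Ω
  L: Z = jωL = j·1.464e+04·0.002 = 0 + j29.28 Ω
  C: Z = 1/(jωC) = -j/(ω·C) = 0 - j144.1 Ω
Step 3 — Series combination: Z_total = R + L + C = 330 - j114.8 Ω = 349.4∠-19.2° Ω.
Step 4 — Power factor: PF = cos(φ) = Re(Z)/|Z| = 330/349.4 = 0.9445.
Step 5 — Type: Im(Z) = -114.8 ⇒ leading (phase φ = -19.2°).

PF = 0.9445 (leading, φ = -19.2°)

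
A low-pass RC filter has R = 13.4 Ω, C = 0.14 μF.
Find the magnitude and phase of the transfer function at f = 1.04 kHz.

Step 1 — Angular frequency: ω = 2π·1040 = 6535 rad/s.
Step 2 — Transfer function: H(jω) = 1/(1 + jωRC).
Step 3 — Denominator: 1 + jωRC = 1 + j·6535·13.4·1.4e-07 = 1 + j0.01226.
Step 4 — H = 0.9998 - j0.01226.
Step 5 — Magnitude: |H| = 0.9999 (-0.0 dB); phase: φ = -0.7°.

|H| = 0.9999 (-0.0 dB), φ = -0.7°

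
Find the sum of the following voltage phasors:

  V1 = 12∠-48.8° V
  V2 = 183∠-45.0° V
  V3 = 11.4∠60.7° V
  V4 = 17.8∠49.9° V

Step 1 — Convert each phasor to rectangular form:
  V1 = 12·(cos(-48.8°) + j·sin(-48.8°)) = 7.904 - j9.029 V
  V2 = 183·(cos(-45.0°) + j·sin(-45.0°)) = 129.4 - j129.4 V
  V3 = 11.4·(cos(60.7°) + j·sin(60.7°)) = 5.579 + j9.942 V
  V4 = 17.8·(cos(49.9°) + j·sin(49.9°)) = 11.47 + j13.62 V
Step 2 — Sum components: V_total = 154.3 - j114.9 V.
Step 3 — Convert to polar: |V_total| = 192.4 V, ∠V_total = -36.7°.

V_total = 192.4∠-36.7° V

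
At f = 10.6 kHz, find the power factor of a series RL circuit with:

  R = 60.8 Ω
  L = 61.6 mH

Step 1 — Angular frequency: ω = 2π·f = 2π·1.06e+04 = 6.66e+04 rad/s.
Step 2 — Component impedances:
  R: Z = R = 60.8 Ω
  L: Z = jωL = j·6.66e+04·0.0616 = 0 + j4103 Ω
Step 3 — Series combination: Z_total = R + L = 60.8 + j4103 Ω = 4103∠89.2° Ω.
Step 4 — Power factor: PF = cos(φ) = Re(Z)/|Z| = 60.8/4103 = 0.01482.
Step 5 — Type: Im(Z) = 4103 ⇒ lagging (phase φ = 89.2°).

PF = 0.01482 (lagging, φ = 89.2°)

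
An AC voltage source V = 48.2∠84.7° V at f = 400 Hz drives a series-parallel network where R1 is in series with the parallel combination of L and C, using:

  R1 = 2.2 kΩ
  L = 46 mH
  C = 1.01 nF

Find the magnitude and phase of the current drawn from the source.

Step 1 — Angular frequency: ω = 2π·f = 2π·400 = 2513 rad/s.
Step 2 — Component impedances:
  R1: Z = R = 2200 Ω
  L: Z = jωL = j·2513·0.046 = 0 + j115.6 Ω
  C: Z = 1/(jωC) = -j/(ω·C) = 0 - j3.939e+05 Ω
Step 3 — Parallel branch: L || C = 1/(1/L + 1/C) = 0 + j115.6 Ω.
Step 4 — Series with R1: Z_total = R1 + (L || C) = 2200 + j115.6 Ω = 2203∠3.0° Ω.
Step 5 — Source phasor: V = 48.2∠84.7° V = 4.452 + j47.99 V.
Step 6 — Ohm's law: I = V / Z_total = (4.452 + j47.99) / (2200 + j115.6) = 0.003162 + j0.02165 A.
Step 7 — Convert to polar: |I| = 0.02188 A, ∠I = 81.7°.

I = 0.02188∠81.7° A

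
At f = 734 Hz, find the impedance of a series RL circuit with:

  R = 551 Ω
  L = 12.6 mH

Step 1 — Angular frequency: ω = 2π·f = 2π·734 = 4612 rad/s.
Step 2 — Component impedances:
  R: Z = R = 551 Ω
  L: Z = jωL = j·4612·0.0126 = 0 + j58.11 Ω
Step 3 — Series combination: Z_total = R + L = 551 + j58.11 Ω = 554.1∠6.0° Ω.

Z = 551 + j58.11 Ω = 554.1∠6.0° Ω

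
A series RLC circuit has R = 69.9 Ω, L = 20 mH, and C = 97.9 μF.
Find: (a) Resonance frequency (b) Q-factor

Step 1 — Resonance condition Im(Z)=0 gives ω₀ = 1/√(LC).
Step 2 — ω₀ = 1/√(0.02·9.79e-05) = 714.7 rad/s.
Step 3 — f₀ = ω₀/(2π) = 113.7 Hz.
Step 4 — Series Q: Q = ω₀L/R = 714.7·0.02/69.9 = 0.2045.

(a) f₀ = 113.7 Hz  (b) Q = 0.2045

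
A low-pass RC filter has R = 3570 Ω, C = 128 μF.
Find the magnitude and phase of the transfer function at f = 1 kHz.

Step 1 — Angular frequency: ω = 2π·1000 = 6283 rad/s.
Step 2 — Transfer function: H(jω) = 1/(1 + jωRC).
Step 3 — Denominator: 1 + jωRC = 1 + j·6283·3570·0.000128 = 1 + j2871.
Step 4 — H = 1.213e-07 - j0.0003483.
Step 5 — Magnitude: |H| = 0.0003483 (-69.2 dB); phase: φ = -90.0°.

|H| = 0.0003483 (-69.2 dB), φ = -90.0°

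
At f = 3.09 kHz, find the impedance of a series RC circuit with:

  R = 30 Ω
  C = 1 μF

Step 1 — Angular frequency: ω = 2π·f = 2π·3090 = 1.942e+04 rad/s.
Step 2 — Component impedances:
  R: Z = R = 30 Ω
  C: Z = 1/(jωC) = -j/(ω·C) = 0 - j51.51 Ω
Step 3 — Series combination: Z_total = R + C = 30 - j51.51 Ω = 59.61∠-59.8° Ω.

Z = 30 - j51.51 Ω = 59.61∠-59.8° Ω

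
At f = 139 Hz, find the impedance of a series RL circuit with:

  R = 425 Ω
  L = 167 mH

Step 1 — Angular frequency: ω = 2π·f = 2π·139 = 873.4 rad/s.
Step 2 — Component impedances:
  R: Z = R = 425 Ω
  L: Z = jωL = j·873.4·0.167 = 0 + j145.9 Ω
Step 3 — Series combination: Z_total = R + L = 425 + j145.9 Ω = 449.3∠18.9° Ω.

Z = 425 + j145.9 Ω = 449.3∠18.9° Ω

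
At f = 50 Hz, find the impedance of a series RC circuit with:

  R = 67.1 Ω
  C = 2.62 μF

Step 1 — Angular frequency: ω = 2π·f = 2π·50 = 314.2 rad/s.
Step 2 — Component impedances:
  R: Z = R = 67.1 Ω
  C: Z = 1/(jωC) = -j/(ω·C) = 0 - j1215 Ω
Step 3 — Series combination: Z_total = R + C = 67.1 - j1215 Ω = 1217∠-86.8° Ω.

Z = 67.1 - j1215 Ω = 1217∠-86.8° Ω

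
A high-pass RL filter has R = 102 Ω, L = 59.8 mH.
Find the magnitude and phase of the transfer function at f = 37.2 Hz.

Step 1 — Angular frequency: ω = 2π·37.2 = 233.7 rad/s.
Step 2 — Transfer function: H(jω) = jωL/(R + jωL).
Step 3 — Numerator jωL = j·13.98; denominator R + jωL = 102 + j13.98.
Step 4 — H = 0.01843 + j0.1345.
Step 5 — Magnitude: |H| = 0.1358 (-17.3 dB); phase: φ = 82.2°.

|H| = 0.1358 (-17.3 dB), φ = 82.2°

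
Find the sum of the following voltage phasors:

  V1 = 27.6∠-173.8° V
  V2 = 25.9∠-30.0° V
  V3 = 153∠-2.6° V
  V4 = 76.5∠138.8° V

Step 1 — Convert each phasor to rectangular form:
  V1 = 27.6·(cos(-173.8°) + j·sin(-173.8°)) = -27.44 - j2.981 V
  V2 = 25.9·(cos(-30.0°) + j·sin(-30.0°)) = 22.43 - j12.95 V
  V3 = 153·(cos(-2.6°) + j·sin(-2.6°)) = 152.8 - j6.941 V
  V4 = 76.5·(cos(138.8°) + j·sin(138.8°)) = -57.56 + j50.39 V
Step 2 — Sum components: V_total = 90.27 + j27.52 V.
Step 3 — Convert to polar: |V_total| = 94.38 V, ∠V_total = 17.0°.

V_total = 94.38∠17.0° V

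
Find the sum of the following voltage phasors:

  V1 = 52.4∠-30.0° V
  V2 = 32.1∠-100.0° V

Step 1 — Convert each phasor to rectangular form:
  V1 = 52.4·(cos(-30.0°) + j·sin(-30.0°)) = 45.38 - j26.2 V
  V2 = 32.1·(cos(-100.0°) + j·sin(-100.0°)) = -5.574 - j31.61 V
Step 2 — Sum components: V_total = 39.81 - j57.81 V.
Step 3 — Convert to polar: |V_total| = 70.19 V, ∠V_total = -55.5°.

V_total = 70.19∠-55.5° V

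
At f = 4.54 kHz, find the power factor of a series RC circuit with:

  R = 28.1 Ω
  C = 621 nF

Step 1 — Angular frequency: ω = 2π·f = 2π·4540 = 2.853e+04 rad/s.
Step 2 — Component impedances:
  R: Z = R = 28.1 Ω
  C: Z = 1/(jωC) = -j/(ω·C) = 0 - j56.45 Ω
Step 3 — Series combination: Z_total = R + C = 28.1 - j56.45 Ω = 63.06∠-63.5° Ω.
Step 4 — Power factor: PF = cos(φ) = Re(Z)/|Z| = 28.1/63.06 = 0.4456.
Step 5 — Type: Im(Z) = -56.45 ⇒ leading (phase φ = -63.5°).

PF = 0.4456 (leading, φ = -63.5°)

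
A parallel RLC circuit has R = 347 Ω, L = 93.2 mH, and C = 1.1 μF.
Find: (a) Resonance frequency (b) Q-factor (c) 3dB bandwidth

Step 1 — Resonance: ω₀ = 1/√(LC) = 1/√(0.0932·1.1e-06) = 3123 rad/s.
Step 2 — f₀ = ω₀/(2π) = 497.1 Hz.
Step 3 — Parallel Q: Q = R/(ω₀L) = 347/(3123·0.0932) = 1.192.
Step 4 — Bandwidth: Δω = ω₀/Q = 2620 rad/s; BW = Δω/(2π) = 417 Hz.

(a) f₀ = 497.1 Hz  (b) Q = 1.192  (c) BW = 417 Hz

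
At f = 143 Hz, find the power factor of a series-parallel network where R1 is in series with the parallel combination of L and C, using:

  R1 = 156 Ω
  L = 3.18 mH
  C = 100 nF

Step 1 — Angular frequency: ω = 2π·f = 2π·143 = 898.5 rad/s.
Step 2 — Component impedances:
  R1: Z = R = 156 Ω
  L: Z = jωL = j·898.5·0.00318 = 0 + j2.857 Ω
  C: Z = 1/(jωC) = -j/(ω·C) = 0 - j1.113e+04 Ω
Step 3 — Parallel branch: L || C = 1/(1/L + 1/C) = 0 + j2.858 Ω.
Step 4 — Series with R1: Z_total = R1 + (L || C) = 156 + j2.858 Ω = 156∠1.0° Ω.
Step 5 — Power factor: PF = cos(φ) = Re(Z)/|Z| = 156/156.03 = 0.9998.
Step 6 — Type: Im(Z) = 2.858 ⇒ lagging (phase φ = 1.0°).

PF = 0.9998 (lagging, φ = 1.0°)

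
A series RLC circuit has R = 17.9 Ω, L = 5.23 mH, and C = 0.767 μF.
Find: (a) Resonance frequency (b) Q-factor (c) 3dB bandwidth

Step 1 — Resonance: ω₀ = 1/√(LC) = 1/√(0.00523·7.67e-07) = 1.579e+04 rad/s.
Step 2 — f₀ = ω₀/(2π) = 2513 Hz.
Step 3 — Series Q: Q = ω₀L/R = 1.579e+04·0.00523/17.9 = 4.613.
Step 4 — Bandwidth: Δω = ω₀/Q = 3423 rad/s; BW = Δω/(2π) = 544.7 Hz.

(a) f₀ = 2513 Hz  (b) Q = 4.613  (c) BW = 544.7 Hz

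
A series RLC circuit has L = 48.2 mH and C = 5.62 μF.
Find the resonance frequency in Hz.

Step 1 — Resonance condition Im(Z)=0 gives ω₀ = 1/√(LC).
Step 2 — ω₀ = 1/√(0.0482·5.62e-06) = 1921 rad/s.
Step 3 — f₀ = ω₀/(2π) = 305.8 Hz.

f₀ = 305.8 Hz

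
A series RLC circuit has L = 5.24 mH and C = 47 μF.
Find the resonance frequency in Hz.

Step 1 — Resonance condition Im(Z)=0 gives ω₀ = 1/√(LC).
Step 2 — ω₀ = 1/√(0.00524·4.7e-05) = 2015 rad/s.
Step 3 — f₀ = ω₀/(2π) = 320.7 Hz.

f₀ = 320.7 Hz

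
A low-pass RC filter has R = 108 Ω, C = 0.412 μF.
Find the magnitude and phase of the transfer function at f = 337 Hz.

Step 1 — Angular frequency: ω = 2π·337 = 2117 rad/s.
Step 2 — Transfer function: H(jω) = 1/(1 + jωRC).
Step 3 — Denominator: 1 + jωRC = 1 + j·2117·108·4.12e-07 = 1 + j0.09422.
Step 4 — H = 0.9912 - j0.09339.
Step 5 — Magnitude: |H| = 0.9956 (-0.0 dB); phase: φ = -5.4°.

|H| = 0.9956 (-0.0 dB), φ = -5.4°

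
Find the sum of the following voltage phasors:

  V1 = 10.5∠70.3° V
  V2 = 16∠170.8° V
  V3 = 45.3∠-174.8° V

Step 1 — Convert each phasor to rectangular form:
  V1 = 10.5·(cos(70.3°) + j·sin(70.3°)) = 3.54 + j9.885 V
  V2 = 16·(cos(170.8°) + j·sin(170.8°)) = -15.79 + j2.558 V
  V3 = 45.3·(cos(-174.8°) + j·sin(-174.8°)) = -45.11 - j4.106 V
Step 2 — Sum components: V_total = -57.37 + j8.338 V.
Step 3 — Convert to polar: |V_total| = 57.97 V, ∠V_total = 171.7°.

V_total = 57.97∠171.7° V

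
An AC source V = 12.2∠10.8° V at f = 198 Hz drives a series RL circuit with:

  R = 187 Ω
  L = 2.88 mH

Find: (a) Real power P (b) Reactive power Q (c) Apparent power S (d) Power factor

Step 1 — Angular frequency: ω = 2π·f = 2π·198 = 1244 rad/s.
Step 2 — Component impedances:
  R: Z = R = 187 Ω
  L: Z = jωL = j·1244·0.00288 = 0 + j3.583 Ω
Step 3 — Series combination: Z_total = R + L = 187 + j3.583 Ω = 187∠1.1° Ω.
Step 4 — Source phasor: V = 12.2∠10.8° V = 11.98 + j2.286 V.
Step 5 — Current: I = V / Z = 0.0643 + j0.01099 A = 0.06523∠9.7° A.
Step 6 — Complex power: S = V·I* = 0.7956 + j0.01524 VA.
Step 7 — Real power: P = Re(S) = 0.7956 W.
Step 8 — Reactive power: Q = Im(S) = 0.01524 VAR.
Step 9 — Apparent power: |S| = 0.7958 VA.
Step 10 — Power factor: PF = P/|S| = 0.9998 (lagging).

(a) P = 0.7956 W  (b) Q = 0.01524 VAR  (c) S = 0.7958 VA  (d) PF = 0.9998 (lagging)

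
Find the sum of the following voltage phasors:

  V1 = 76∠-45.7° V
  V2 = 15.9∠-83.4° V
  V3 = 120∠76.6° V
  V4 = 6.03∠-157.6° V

Step 1 — Convert each phasor to rectangular form:
  V1 = 76·(cos(-45.7°) + j·sin(-45.7°)) = 53.08 - j54.39 V
  V2 = 15.9·(cos(-83.4°) + j·sin(-83.4°)) = 1.828 - j15.79 V
  V3 = 120·(cos(76.6°) + j·sin(76.6°)) = 27.81 + j116.7 V
  V4 = 6.03·(cos(-157.6°) + j·sin(-157.6°)) = -5.575 - j2.298 V
Step 2 — Sum components: V_total = 77.14 + j44.25 V.
Step 3 — Convert to polar: |V_total| = 88.93 V, ∠V_total = 29.8°.

V_total = 88.93∠29.8° V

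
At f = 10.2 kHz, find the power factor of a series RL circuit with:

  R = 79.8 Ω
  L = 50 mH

Step 1 — Angular frequency: ω = 2π·f = 2π·1.02e+04 = 6.409e+04 rad/s.
Step 2 — Component impedances:
  R: Z = R = 79.8 Ω
  L: Z = jωL = j·6.409e+04·0.05 = 0 + j3204 Ω
Step 3 — Series combination: Z_total = R + L = 79.8 + j3204 Ω = 3205∠88.6° Ω.
Step 4 — Power factor: PF = cos(φ) = Re(Z)/|Z| = 79.8/3205 = 0.0249.
Step 5 — Type: Im(Z) = 3204 ⇒ lagging (phase φ = 88.6°).

PF = 0.0249 (lagging, φ = 88.6°)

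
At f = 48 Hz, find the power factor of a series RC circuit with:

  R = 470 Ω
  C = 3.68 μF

Step 1 — Angular frequency: ω = 2π·f = 2π·48 = 301.6 rad/s.
Step 2 — Component impedances:
  R: Z = R = 470 Ω
  C: Z = 1/(jωC) = -j/(ω·C) = 0 - j901 Ω
Step 3 — Series combination: Z_total = R + C = 470 - j901 Ω = 1016∠-62.5° Ω.
Step 4 — Power factor: PF = cos(φ) = Re(Z)/|Z| = 470/1016.2 = 0.4625.
Step 5 — Type: Im(Z) = -901 ⇒ leading (phase φ = -62.5°).

PF = 0.4625 (leading, φ = -62.5°)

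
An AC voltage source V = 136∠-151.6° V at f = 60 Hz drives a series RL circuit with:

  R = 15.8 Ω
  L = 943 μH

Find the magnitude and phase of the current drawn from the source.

Step 1 — Angular frequency: ω = 2π·f = 2π·60 = 377 rad/s.
Step 2 — Component impedances:
  R: Z = R = 15.8 Ω
  L: Z = jωL = j·377·0.000943 = 0 + j0.3555 Ω
Step 3 — Series combination: Z_total = R + L = 15.8 + j0.3555 Ω = 15.8∠1.3° Ω.
Step 4 — Source phasor: V = 136∠-151.6° V = -119.6 - j64.68 V.
Step 5 — Ohm's law: I = V / Z_total = (-119.6 - j64.68) / (15.8 + j0.3555) = -7.66 - j3.922 A.
Step 6 — Convert to polar: |I| = 8.605 A, ∠I = -152.9°.

I = 8.605∠-152.9° A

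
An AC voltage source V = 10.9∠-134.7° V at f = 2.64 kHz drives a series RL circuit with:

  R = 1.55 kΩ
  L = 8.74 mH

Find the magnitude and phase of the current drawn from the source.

Step 1 — Angular frequency: ω = 2π·f = 2π·2640 = 1.659e+04 rad/s.
Step 2 — Component impedances:
  R: Z = R = 1550 Ω
  L: Z = jωL = j·1.659e+04·0.00874 = 0 + j145 Ω
Step 3 — Series combination: Z_total = R + L = 1550 + j145 Ω = 1557∠5.3° Ω.
Step 4 — Source phasor: V = 10.9∠-134.7° V = -7.667 - j7.748 V.
Step 5 — Ohm's law: I = V / Z_total = (-7.667 - j7.748) / (1550 + j145) = -0.005367 - j0.004497 A.
Step 6 — Convert to polar: |I| = 0.007002 A, ∠I = -140.0°.

I = 0.007002∠-140.0° A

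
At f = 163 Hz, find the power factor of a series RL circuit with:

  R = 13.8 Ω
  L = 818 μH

Step 1 — Angular frequency: ω = 2π·f = 2π·163 = 1024 rad/s.
Step 2 — Component impedances:
  R: Z = R = 13.8 Ω
  L: Z = jωL = j·1024·0.000818 = 0 + j0.8378 Ω
Step 3 — Series combination: Z_total = R + L = 13.8 + j0.8378 Ω = 13.83∠3.5° Ω.
Step 4 — Power factor: PF = cos(φ) = Re(Z)/|Z| = 13.8/13.825 = 0.9982.
Step 5 — Type: Im(Z) = 0.8378 ⇒ lagging (phase φ = 3.5°).

PF = 0.9982 (lagging, φ = 3.5°)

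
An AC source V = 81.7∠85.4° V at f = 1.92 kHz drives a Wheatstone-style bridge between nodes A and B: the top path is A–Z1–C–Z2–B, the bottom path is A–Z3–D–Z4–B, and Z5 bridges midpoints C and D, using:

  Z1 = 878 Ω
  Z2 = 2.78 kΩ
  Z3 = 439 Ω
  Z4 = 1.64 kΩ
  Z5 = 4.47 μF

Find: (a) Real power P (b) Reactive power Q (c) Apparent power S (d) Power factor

Step 1 — Angular frequency: ω = 2π·f = 2π·1920 = 1.206e+04 rad/s.
Step 2 — Component impedances:
  Z1: Z = R = 878 Ω
  Z2: Z = R = 2780 Ω
  Z3: Z = R = 439 Ω
  Z4: Z = R = 1640 Ω
  Z5: Z = 1/(jωC) = -j/(ω·C) = 0 - j18.54 Ω
Step 3 — Bridge requires nodal analysis (the Z5 bridge couples midpoints C and D, so the two paths cannot be reduced to a simple series/parallel combination). Setting node B to ground and injecting 1 A at node A, the 3-node admittance system at A, C, D solves to V_A = Z_AB = 1324 - j0.02636 Ω = 1324∠-0.0° Ω.
Step 4 — Source phasor: V = 81.7∠85.4° V = 6.552 + j81.44 V.
Step 5 — Current: I = V / Z = 0.004947 + j0.0615 A = 0.0617∠85.4° A.
Step 6 — Complex power: S = V·I* = 5.041 - j0.0001003 VA.
Step 7 — Real power: P = Re(S) = 5.041 W.
Step 8 — Reactive power: Q = Im(S) = -0.0001003 VAR.
Step 9 — Apparent power: |S| = 5.041 VA.
Step 10 — Power factor: PF = P/|S| = 1 (leading).

(a) P = 5.041 W  (b) Q = -0.0001003 VAR  (c) S = 5.041 VA  (d) PF = 1 (leading)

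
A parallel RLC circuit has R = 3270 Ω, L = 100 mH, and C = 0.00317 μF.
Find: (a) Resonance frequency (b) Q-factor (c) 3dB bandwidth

Step 1 — Resonance: ω₀ = 1/√(LC) = 1/√(0.1·3.17e-09) = 5.617e+04 rad/s.
Step 2 — f₀ = ω₀/(2π) = 8939 Hz.
Step 3 — Parallel Q: Q = R/(ω₀L) = 3270/(5.617e+04·0.1) = 0.5822.
Step 4 — Bandwidth: Δω = ω₀/Q = 9.647e+04 rad/s; BW = Δω/(2π) = 1.535e+04 Hz.

(a) f₀ = 8939 Hz  (b) Q = 0.5822  (c) BW = 1.535e+04 Hz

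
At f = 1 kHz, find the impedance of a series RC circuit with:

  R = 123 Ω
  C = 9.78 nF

Step 1 — Angular frequency: ω = 2π·f = 2π·1000 = 6283 rad/s.
Step 2 — Component impedances:
  R: Z = R = 123 Ω
  C: Z = 1/(jωC) = -j/(ω·C) = 0 - j1.627e+04 Ω
Step 3 — Series combination: Z_total = R + C = 123 - j1.627e+04 Ω = 1.627e+04∠-89.6° Ω.

Z = 123 - j1.627e+04 Ω = 1.627e+04∠-89.6° Ω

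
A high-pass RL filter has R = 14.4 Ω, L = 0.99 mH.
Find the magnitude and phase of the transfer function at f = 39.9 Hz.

Step 1 — Angular frequency: ω = 2π·39.9 = 250.7 rad/s.
Step 2 — Transfer function: H(jω) = jωL/(R + jωL).
Step 3 — Numerator jωL = j·0.2482; denominator R + jωL = 14.4 + j0.2482.
Step 4 — H = 0.000297 + j0.01723.
Step 5 — Magnitude: |H| = 0.01723 (-35.3 dB); phase: φ = 89.0°.

|H| = 0.01723 (-35.3 dB), φ = 89.0°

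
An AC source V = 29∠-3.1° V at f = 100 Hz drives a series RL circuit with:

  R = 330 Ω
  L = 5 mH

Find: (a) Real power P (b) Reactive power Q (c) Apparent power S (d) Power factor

Step 1 — Angular frequency: ω = 2π·f = 2π·100 = 628.3 rad/s.
Step 2 — Component impedances:
  R: Z = R = 330 Ω
  L: Z = jωL = j·628.3·0.005 = 0 + j3.142 Ω
Step 3 — Series combination: Z_total = R + L = 330 + j3.142 Ω = 330∠0.5° Ω.
Step 4 — Source phasor: V = 29∠-3.1° V = 28.96 - j1.568 V.
Step 5 — Current: I = V / Z = 0.0877 - j0.005587 A = 0.08787∠-3.6° A.
Step 6 — Complex power: S = V·I* = 2.548 + j0.02426 VA.
Step 7 — Real power: P = Re(S) = 2.548 W.
Step 8 — Reactive power: Q = Im(S) = 0.02426 VAR.
Step 9 — Apparent power: |S| = 2.548 VA.
Step 10 — Power factor: PF = P/|S| = 1 (lagging).

(a) P = 2.548 W  (b) Q = 0.02426 VAR  (c) S = 2.548 VA  (d) PF = 1 (lagging)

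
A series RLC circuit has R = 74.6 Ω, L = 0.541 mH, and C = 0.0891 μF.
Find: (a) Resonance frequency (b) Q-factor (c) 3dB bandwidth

Step 1 — Resonance condition Im(Z)=0 gives ω₀ = 1/√(LC).
Step 2 — ω₀ = 1/√(0.000541·8.91e-08) = 1.44e+05 rad/s.
Step 3 — f₀ = ω₀/(2π) = 2.292e+04 Hz.
Step 4 — Series Q: Q = ω₀L/R = 1.44e+05·0.000541/74.6 = 1.045.
Step 5 — 3dB bandwidth: Δω = ω₀/Q = 1.379e+05 rad/s; BW = Δω/(2π) = 2.195e+04 Hz.

(a) f₀ = 2.292e+04 Hz  (b) Q = 1.045  (c) BW = 2.195e+04 Hz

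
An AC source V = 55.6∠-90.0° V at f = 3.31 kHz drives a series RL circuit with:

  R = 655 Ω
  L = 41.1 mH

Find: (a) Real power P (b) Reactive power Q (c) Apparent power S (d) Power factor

Step 1 — Angular frequency: ω = 2π·f = 2π·3310 = 2.08e+04 rad/s.
Step 2 — Component impedances:
  R: Z = R = 655 Ω
  L: Z = jωL = j·2.08e+04·0.0411 = 0 + j854.8 Ω
Step 3 — Series combination: Z_total = R + L = 655 + j854.8 Ω = 1077∠52.5° Ω.
Step 4 — Source phasor: V = 55.6∠-90.0° V = 0 - j55.6 V.
Step 5 — Current: I = V / Z = -0.04098 - j0.0314 A = 0.05163∠-142.5° A.
Step 6 — Complex power: S = V·I* = 1.746 + j2.279 VA.
Step 7 — Real power: P = Re(S) = 1.746 W.
Step 8 — Reactive power: Q = Im(S) = 2.279 VAR.
Step 9 — Apparent power: |S| = 2.871 VA.
Step 10 — Power factor: PF = P/|S| = 0.6082 (lagging).

(a) P = 1.746 W  (b) Q = 2.279 VAR  (c) S = 2.871 VA  (d) PF = 0.6082 (lagging)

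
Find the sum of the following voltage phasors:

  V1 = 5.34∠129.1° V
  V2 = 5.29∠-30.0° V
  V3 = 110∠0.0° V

Step 1 — Convert each phasor to rectangular form:
  V1 = 5.34·(cos(129.1°) + j·sin(129.1°)) = -3.368 + j4.144 V
  V2 = 5.29·(cos(-30.0°) + j·sin(-30.0°)) = 4.581 - j2.645 V
  V3 = 110·(cos(0.0°) + j·sin(0.0°)) = 110 V
Step 2 — Sum components: V_total = 111.2 + j1.499 V.
Step 3 — Convert to polar: |V_total| = 111.2 V, ∠V_total = 0.8°.

V_total = 111.2∠0.8° V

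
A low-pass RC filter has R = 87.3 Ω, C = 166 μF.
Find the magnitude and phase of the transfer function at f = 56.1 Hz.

Step 1 — Angular frequency: ω = 2π·56.1 = 352.5 rad/s.
Step 2 — Transfer function: H(jω) = 1/(1 + jωRC).
Step 3 — Denominator: 1 + jωRC = 1 + j·352.5·87.3·0.000166 = 1 + j5.108.
Step 4 — H = 0.03691 - j0.1885.
Step 5 — Magnitude: |H| = 0.1921 (-14.3 dB); phase: φ = -78.9°.

|H| = 0.1921 (-14.3 dB), φ = -78.9°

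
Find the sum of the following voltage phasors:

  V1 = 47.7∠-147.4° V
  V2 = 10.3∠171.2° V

Step 1 — Convert each phasor to rectangular form:
  V1 = 47.7·(cos(-147.4°) + j·sin(-147.4°)) = -40.18 - j25.7 V
  V2 = 10.3·(cos(171.2°) + j·sin(171.2°)) = -10.18 + j1.576 V
Step 2 — Sum components: V_total = -50.36 - j24.12 V.
Step 3 — Convert to polar: |V_total| = 55.84 V, ∠V_total = -154.4°.

V_total = 55.84∠-154.4° V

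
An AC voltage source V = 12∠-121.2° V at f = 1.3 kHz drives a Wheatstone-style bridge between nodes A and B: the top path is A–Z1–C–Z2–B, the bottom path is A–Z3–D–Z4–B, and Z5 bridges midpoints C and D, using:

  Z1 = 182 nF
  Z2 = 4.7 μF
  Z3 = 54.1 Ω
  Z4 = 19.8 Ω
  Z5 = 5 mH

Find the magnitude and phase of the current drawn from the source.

Step 1 — Angular frequency: ω = 2π·f = 2π·1300 = 8168 rad/s.
Step 2 — Component impedances:
  Z1: Z = 1/(jωC) = -j/(ω·C) = 0 - j672.7 Ω
  Z2: Z = 1/(jωC) = -j/(ω·C) = 0 - j26.05 Ω
  Z3: Z = R = 54.1 Ω
  Z4: Z = R = 19.8 Ω
  Z5: Z = jωL = j·8168·0.005 = 0 + j40.84 Ω
Step 3 — Bridge requires nodal analysis (the Z5 bridge couples midpoints C and D, so the two paths cannot be reduced to a simple series/parallel combination). Setting node B to ground and injecting 1 A at node A, the 3-node admittance system at A, C, D solves to V_A = Z_AB = 65.69 + j1.716 Ω = 65.71∠1.5° Ω.
Step 4 — Source phasor: V = 12∠-121.2° V = -6.216 - j10.26 V.
Step 5 — Ohm's law: I = V / Z_total = (-6.216 - j10.26) / (65.69 + j1.716) = -0.09865 - j0.1537 A.
Step 6 — Convert to polar: |I| = 0.1826 A, ∠I = -122.7°.

I = 0.1826∠-122.7° A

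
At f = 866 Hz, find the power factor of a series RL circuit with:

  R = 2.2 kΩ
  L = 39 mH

Step 1 — Angular frequency: ω = 2π·f = 2π·866 = 5441 rad/s.
Step 2 — Component impedances:
  R: Z = R = 2200 Ω
  L: Z = jωL = j·5441·0.039 = 0 + j212.2 Ω
Step 3 — Series combination: Z_total = R + L = 2200 + j212.2 Ω = 2210∠5.5° Ω.
Step 4 — Power factor: PF = cos(φ) = Re(Z)/|Z| = 2200/2210.2 = 0.9954.
Step 5 — Type: Im(Z) = 212.2 ⇒ lagging (phase φ = 5.5°).

PF = 0.9954 (lagging, φ = 5.5°)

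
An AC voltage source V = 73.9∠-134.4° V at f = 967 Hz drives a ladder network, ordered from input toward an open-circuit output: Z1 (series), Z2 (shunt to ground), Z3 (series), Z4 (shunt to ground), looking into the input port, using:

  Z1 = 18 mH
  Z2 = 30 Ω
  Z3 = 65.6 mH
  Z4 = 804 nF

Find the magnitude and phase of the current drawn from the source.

Step 1 — Angular frequency: ω = 2π·f = 2π·967 = 6076 rad/s.
Step 2 — Component impedances:
  Z1: Z = jωL = j·6076·0.018 = 0 + j109.4 Ω
  Z2: Z = R = 30 Ω
  Z3: Z = jωL = j·6076·0.0656 = 0 + j398.6 Ω
  Z4: Z = 1/(jωC) = -j/(ω·C) = 0 - j204.7 Ω
Step 3 — Ladder network (open output): work backward from the far end, alternating series and parallel combinations. Z_in = 29.3 + j113.9 Ω = 117.6∠75.6° Ω.
Step 4 — Source phasor: V = 73.9∠-134.4° V = -51.71 - j52.8 V.
Step 5 — Ohm's law: I = V / Z_total = (-51.71 - j52.8) / (29.3 + j113.9) = -0.5443 + j0.3139 A.
Step 6 — Convert to polar: |I| = 0.6284 A, ∠I = 150.0°.

I = 0.6284∠150.0° A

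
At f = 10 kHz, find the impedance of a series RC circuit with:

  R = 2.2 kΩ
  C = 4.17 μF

Step 1 — Angular frequency: ω = 2π·f = 2π·1e+04 = 6.283e+04 rad/s.
Step 2 — Component impedances:
  R: Z = R = 2200 Ω
  C: Z = 1/(jωC) = -j/(ω·C) = 0 - j3.817 Ω
Step 3 — Series combination: Z_total = R + C = 2200 - j3.817 Ω = 2200∠-0.1° Ω.

Z = 2200 - j3.817 Ω = 2200∠-0.1° Ω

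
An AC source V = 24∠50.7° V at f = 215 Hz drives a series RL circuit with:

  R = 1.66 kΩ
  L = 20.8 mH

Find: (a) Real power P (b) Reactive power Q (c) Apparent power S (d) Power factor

Step 1 — Angular frequency: ω = 2π·f = 2π·215 = 1351 rad/s.
Step 2 — Component impedances:
  R: Z = R = 1660 Ω
  L: Z = jωL = j·1351·0.0208 = 0 + j28.1 Ω
Step 3 — Series combination: Z_total = R + L = 1660 + j28.1 Ω = 1660∠1.0° Ω.
Step 4 — Source phasor: V = 24∠50.7° V = 15.2 + j18.57 V.
Step 5 — Current: I = V / Z = 0.009344 + j0.01103 A = 0.01446∠49.7° A.
Step 6 — Complex power: S = V·I* = 0.3469 + j0.005872 VA.
Step 7 — Real power: P = Re(S) = 0.3469 W.
Step 8 — Reactive power: Q = Im(S) = 0.005872 VAR.
Step 9 — Apparent power: |S| = 0.3469 VA.
Step 10 — Power factor: PF = P/|S| = 0.9999 (lagging).

(a) P = 0.3469 W  (b) Q = 0.005872 VAR  (c) S = 0.3469 VA  (d) PF = 0.9999 (lagging)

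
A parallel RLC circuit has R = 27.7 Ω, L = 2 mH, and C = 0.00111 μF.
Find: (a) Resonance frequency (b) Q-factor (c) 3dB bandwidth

Step 1 — Resonance: ω₀ = 1/√(LC) = 1/√(0.002·1.11e-09) = 6.712e+05 rad/s.
Step 2 — f₀ = ω₀/(2π) = 1.068e+05 Hz.
Step 3 — Parallel Q: Q = R/(ω₀L) = 27.7/(6.712e+05·0.002) = 0.02064.
Step 4 — Bandwidth: Δω = ω₀/Q = 3.252e+07 rad/s; BW = Δω/(2π) = 5.176e+06 Hz.

(a) f₀ = 1.068e+05 Hz  (b) Q = 0.02064  (c) BW = 5.176e+06 Hz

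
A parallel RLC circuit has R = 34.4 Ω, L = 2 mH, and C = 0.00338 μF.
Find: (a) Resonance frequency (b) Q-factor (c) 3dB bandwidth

Step 1 — Resonance: ω₀ = 1/√(LC) = 1/√(0.002·3.38e-09) = 3.846e+05 rad/s.
Step 2 — f₀ = ω₀/(2π) = 6.121e+04 Hz.
Step 3 — Parallel Q: Q = R/(ω₀L) = 34.4/(3.846e+05·0.002) = 0.04472.
Step 4 — Bandwidth: Δω = ω₀/Q = 8.601e+06 rad/s; BW = Δω/(2π) = 1.369e+06 Hz.

(a) f₀ = 6.121e+04 Hz  (b) Q = 0.04472  (c) BW = 1.369e+06 Hz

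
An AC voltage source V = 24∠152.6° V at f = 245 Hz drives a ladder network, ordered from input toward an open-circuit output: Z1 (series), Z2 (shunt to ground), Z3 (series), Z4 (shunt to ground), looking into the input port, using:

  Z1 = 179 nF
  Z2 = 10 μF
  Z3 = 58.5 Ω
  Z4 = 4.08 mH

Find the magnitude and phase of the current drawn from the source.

Step 1 — Angular frequency: ω = 2π·f = 2π·245 = 1539 rad/s.
Step 2 — Component impedances:
  Z1: Z = 1/(jωC) = -j/(ω·C) = 0 - j3629 Ω
  Z2: Z = 1/(jωC) = -j/(ω·C) = 0 - j64.96 Ω
  Z3: Z = R = 58.5 Ω
  Z4: Z = jωL = j·1539·0.00408 = 0 + j6.281 Ω
Step 3 — Ladder network (open output): work backward from the far end, alternating series and parallel combinations. Z_in = 35.96 - j3658 Ω = 3658∠-89.4° Ω.
Step 4 — Source phasor: V = 24∠152.6° V = -21.31 + j11.04 V.
Step 5 — Ohm's law: I = V / Z_total = (-21.31 + j11.04) / (35.96 - j3658) = -0.003076 - j0.005795 A.
Step 6 — Convert to polar: |I| = 0.006561 A, ∠I = -118.0°.

I = 0.006561∠-118.0° A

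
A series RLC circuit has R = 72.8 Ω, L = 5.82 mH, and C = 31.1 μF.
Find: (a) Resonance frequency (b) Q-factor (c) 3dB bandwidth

Step 1 — Resonance: ω₀ = 1/√(LC) = 1/√(0.00582·3.11e-05) = 2350 rad/s.
Step 2 — f₀ = ω₀/(2π) = 374.1 Hz.
Step 3 — Series Q: Q = ω₀L/R = 2350·0.00582/72.8 = 0.1879.
Step 4 — Bandwidth: Δω = ω₀/Q = 1.251e+04 rad/s; BW = Δω/(2π) = 1991 Hz.

(a) f₀ = 374.1 Hz  (b) Q = 0.1879  (c) BW = 1991 Hz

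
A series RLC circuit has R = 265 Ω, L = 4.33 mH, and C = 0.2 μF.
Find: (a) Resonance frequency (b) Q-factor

Step 1 — Resonance condition Im(Z)=0 gives ω₀ = 1/√(LC).
Step 2 — ω₀ = 1/√(0.00433·2e-07) = 3.398e+04 rad/s.
Step 3 — f₀ = ω₀/(2π) = 5408 Hz.
Step 4 — Series Q: Q = ω₀L/R = 3.398e+04·0.00433/265 = 0.5552.

(a) f₀ = 5408 Hz  (b) Q = 0.5552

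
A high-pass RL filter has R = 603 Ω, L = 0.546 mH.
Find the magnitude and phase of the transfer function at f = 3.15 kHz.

Step 1 — Angular frequency: ω = 2π·3150 = 1.979e+04 rad/s.
Step 2 — Transfer function: H(jω) = jωL/(R + jωL).
Step 3 — Numerator jωL = j·10.81; denominator R + jωL = 603 + j10.81.
Step 4 — H = 0.0003211 + j0.01792.
Step 5 — Magnitude: |H| = 0.01792 (-34.9 dB); phase: φ = 89.0°.

|H| = 0.01792 (-34.9 dB), φ = 89.0°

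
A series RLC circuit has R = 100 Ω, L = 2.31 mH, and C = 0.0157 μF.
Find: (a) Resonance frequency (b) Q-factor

Step 1 — Resonance condition Im(Z)=0 gives ω₀ = 1/√(LC).
Step 2 — ω₀ = 1/√(0.00231·1.57e-08) = 1.661e+05 rad/s.
Step 3 — f₀ = ω₀/(2π) = 2.643e+04 Hz.
Step 4 — Series Q: Q = ω₀L/R = 1.661e+05·0.00231/100 = 3.836.

(a) f₀ = 2.643e+04 Hz  (b) Q = 3.836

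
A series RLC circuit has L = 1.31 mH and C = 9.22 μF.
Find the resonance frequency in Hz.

Step 1 — Resonance condition Im(Z)=0 gives ω₀ = 1/√(LC).
Step 2 — ω₀ = 1/√(0.00131·9.22e-06) = 9099 rad/s.
Step 3 — f₀ = ω₀/(2π) = 1448 Hz.

f₀ = 1448 Hz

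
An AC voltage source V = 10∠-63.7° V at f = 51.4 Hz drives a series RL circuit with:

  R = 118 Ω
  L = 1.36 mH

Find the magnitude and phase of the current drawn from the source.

Step 1 — Angular frequency: ω = 2π·f = 2π·51.4 = 323 rad/s.
Step 2 — Component impedances:
  R: Z = R = 118 Ω
  L: Z = jωL = j·323·0.00136 = 0 + j0.4392 Ω
Step 3 — Series combination: Z_total = R + L = 118 + j0.4392 Ω = 118∠0.2° Ω.
Step 4 — Source phasor: V = 10∠-63.7° V = 4.431 - j8.965 V.
Step 5 — Ohm's law: I = V / Z_total = (4.431 - j8.965) / (118 + j0.4392) = 0.03727 - j0.07611 A.
Step 6 — Convert to polar: |I| = 0.08475 A, ∠I = -63.9°.

I = 0.08475∠-63.9° A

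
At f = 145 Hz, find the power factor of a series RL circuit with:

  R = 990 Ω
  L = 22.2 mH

Step 1 — Angular frequency: ω = 2π·f = 2π·145 = 911.1 rad/s.
Step 2 — Component impedances:
  R: Z = R = 990 Ω
  L: Z = jωL = j·911.1·0.0222 = 0 + j20.23 Ω
Step 3 — Series combination: Z_total = R + L = 990 + j20.23 Ω = 990.2∠1.2° Ω.
Step 4 — Power factor: PF = cos(φ) = Re(Z)/|Z| = 990/990.2 = 0.9998.
Step 5 — Type: Im(Z) = 20.23 ⇒ lagging (phase φ = 1.2°).

PF = 0.9998 (lagging, φ = 1.2°)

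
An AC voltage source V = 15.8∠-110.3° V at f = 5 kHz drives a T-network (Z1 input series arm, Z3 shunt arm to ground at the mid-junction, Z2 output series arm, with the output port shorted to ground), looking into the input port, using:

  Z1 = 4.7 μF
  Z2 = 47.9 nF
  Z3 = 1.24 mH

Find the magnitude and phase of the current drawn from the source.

Step 1 — Angular frequency: ω = 2π·f = 2π·5000 = 3.142e+04 rad/s.
Step 2 — Component impedances:
  Z1: Z = 1/(jωC) = -j/(ω·C) = 0 - j6.773 Ω
  Z2: Z = 1/(jωC) = -j/(ω·C) = 0 - j664.5 Ω
  Z3: Z = jωL = j·3.142e+04·0.00124 = 0 + j38.96 Ω
Step 3 — With the output port shorted to ground, the output series arm Z2 runs from the junction to ground; the shunt arm Z3 also runs from the junction to ground. They appear in parallel: Z3 || Z2 = 0 + j41.38 Ω.
Step 4 — Series with input arm Z1: Z_in = Z1 + (Z3 || Z2) = 0 + j34.61 Ω = 34.61∠90.0° Ω.
Step 5 — Source phasor: V = 15.8∠-110.3° V = -5.482 - j14.82 V.
Step 6 — Ohm's law: I = V / Z_total = (-5.482 - j14.82) / (0 + j34.61) = -0.4282 + j0.1584 A.
Step 7 — Convert to polar: |I| = 0.4565 A, ∠I = 159.7°.

I = 0.4565∠159.7° A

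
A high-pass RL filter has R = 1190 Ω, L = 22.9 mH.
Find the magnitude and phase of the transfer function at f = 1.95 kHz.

Step 1 — Angular frequency: ω = 2π·1950 = 1.225e+04 rad/s.
Step 2 — Transfer function: H(jω) = jωL/(R + jωL).
Step 3 — Numerator jωL = j·280.6; denominator R + jωL = 1190 + j280.6.
Step 4 — H = 0.05266 + j0.2234.
Step 5 — Magnitude: |H| = 0.2295 (-12.8 dB); phase: φ = 76.7°.

|H| = 0.2295 (-12.8 dB), φ = 76.7°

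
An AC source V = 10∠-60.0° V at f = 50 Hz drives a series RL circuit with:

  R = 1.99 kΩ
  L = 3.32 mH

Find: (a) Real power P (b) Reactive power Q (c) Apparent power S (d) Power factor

Step 1 — Angular frequency: ω = 2π·f = 2π·50 = 314.2 rad/s.
Step 2 — Component impedances:
  R: Z = R = 1990 Ω
  L: Z = jωL = j·314.2·0.00332 = 0 + j1.043 Ω
Step 3 — Series combination: Z_total = R + L = 1990 + j1.043 Ω = 1990∠0.0° Ω.
Step 4 — Source phasor: V = 10∠-60.0° V = 5 - j8.66 V.
Step 5 — Current: I = V / Z = 0.00251 - j0.004353 A = 0.005025∠-60.0° A.
Step 6 — Complex power: S = V·I* = 0.05025 + j2.634e-05 VA.
Step 7 — Real power: P = Re(S) = 0.05025 W.
Step 8 — Reactive power: Q = Im(S) = 2.634e-05 VAR.
Step 9 — Apparent power: |S| = 0.05025 VA.
Step 10 — Power factor: PF = P/|S| = 1 (lagging).

(a) P = 0.05025 W  (b) Q = 2.634e-05 VAR  (c) S = 0.05025 VA  (d) PF = 1 (lagging)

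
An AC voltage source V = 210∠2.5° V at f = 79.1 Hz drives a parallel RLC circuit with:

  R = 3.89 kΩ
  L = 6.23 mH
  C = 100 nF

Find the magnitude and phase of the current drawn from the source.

Step 1 — Angular frequency: ω = 2π·f = 2π·79.1 = 497 rad/s.
Step 2 — Component impedances:
  R: Z = R = 3890 Ω
  L: Z = jωL = j·497·0.00623 = 0 + j3.096 Ω
  C: Z = 1/(jωC) = -j/(ω·C) = 0 - j2.012e+04 Ω
Step 3 — Parallel combination: 1/Z_total = 1/R + 1/L + 1/C; Z_total = 0.002465 + j3.097 Ω = 3.097∠90.0° Ω.
Step 4 — Source phasor: V = 210∠2.5° V = 209.8 + j9.16 V.
Step 5 — Ohm's law: I = V / Z_total = (209.8 + j9.16) / (0.002465 + j3.097) = 3.012 - j67.75 A.
Step 6 — Convert to polar: |I| = 67.81 A, ∠I = -87.5°.

I = 67.81∠-87.5° A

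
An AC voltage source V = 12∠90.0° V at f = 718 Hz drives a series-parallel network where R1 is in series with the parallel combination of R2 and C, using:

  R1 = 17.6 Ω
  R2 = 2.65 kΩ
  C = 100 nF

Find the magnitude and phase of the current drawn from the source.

Step 1 — Angular frequency: ω = 2π·f = 2π·718 = 4511 rad/s.
Step 2 — Component impedances:
  R1: Z = R = 17.6 Ω
  R2: Z = R = 2650 Ω
  C: Z = 1/(jωC) = -j/(ω·C) = 0 - j2217 Ω
Step 3 — Parallel branch: R2 || C = 1/(1/R2 + 1/C) = 1091 - j1304 Ω.
Step 4 — Series with R1: Z_total = R1 + (R2 || C) = 1108 - j1304 Ω = 1712∠-49.6° Ω.
Step 5 — Source phasor: V = 12∠90.0° V = 0 + j12 V.
Step 6 — Ohm's law: I = V / Z_total = (0 + j12) / (1108 - j1304) = -0.005342 + j0.004541 A.
Step 7 — Convert to polar: |I| = 0.007011 A, ∠I = 139.6°.

I = 0.007011∠139.6° A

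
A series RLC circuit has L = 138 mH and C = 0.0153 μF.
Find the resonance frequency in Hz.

Step 1 — Resonance condition Im(Z)=0 gives ω₀ = 1/√(LC).
Step 2 — ω₀ = 1/√(0.138·1.53e-08) = 2.176e+04 rad/s.
Step 3 — f₀ = ω₀/(2π) = 3464 Hz.

f₀ = 3464 Hz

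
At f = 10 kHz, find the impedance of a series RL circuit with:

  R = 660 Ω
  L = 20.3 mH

Step 1 — Angular frequency: ω = 2π·f = 2π·1e+04 = 6.283e+04 rad/s.
Step 2 — Component impedances:
  R: Z = R = 660 Ω
  L: Z = jωL = j·6.283e+04·0.0203 = 0 + j1275 Ω
Step 3 — Series combination: Z_total = R + L = 660 + j1275 Ω = 1436∠62.6° Ω.

Z = 660 + j1275 Ω = 1436∠62.6° Ω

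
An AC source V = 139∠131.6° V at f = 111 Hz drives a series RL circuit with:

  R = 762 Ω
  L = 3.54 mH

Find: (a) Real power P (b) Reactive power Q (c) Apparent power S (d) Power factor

Step 1 — Angular frequency: ω = 2π·f = 2π·111 = 697.4 rad/s.
Step 2 — Component impedances:
  R: Z = R = 762 Ω
  L: Z = jωL = j·697.4·0.00354 = 0 + j2.469 Ω
Step 3 — Series combination: Z_total = R + L = 762 + j2.469 Ω = 762∠0.2° Ω.
Step 4 — Source phasor: V = 139∠131.6° V = -92.29 + j103.9 V.
Step 5 — Current: I = V / Z = -0.1207 + j0.1368 A = 0.1824∠131.4° A.
Step 6 — Complex power: S = V·I* = 25.36 + j0.08215 VA.
Step 7 — Real power: P = Re(S) = 25.36 W.
Step 8 — Reactive power: Q = Im(S) = 0.08215 VAR.
Step 9 — Apparent power: |S| = 25.36 VA.
Step 10 — Power factor: PF = P/|S| = 1 (lagging).

(a) P = 25.36 W  (b) Q = 0.08215 VAR  (c) S = 25.36 VA  (d) PF = 1 (lagging)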